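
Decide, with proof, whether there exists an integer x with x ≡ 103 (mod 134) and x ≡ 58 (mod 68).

Reduce both congruences modulo 2, which divides 134 and 68: they say x ≡ 103 (mod 2) and x ≡ 58 (mod 2).
However 103 ≡ 1 and 58 ≡ 0 (mod 2), and 1 ≠ 0.
So no integer satisfies both congruences.

No such integer exists.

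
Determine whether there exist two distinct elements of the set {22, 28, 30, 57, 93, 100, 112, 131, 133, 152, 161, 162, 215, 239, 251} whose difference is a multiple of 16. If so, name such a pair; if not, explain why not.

No, no such pair exists.

Residues mod 16: 22↦6, 28↦12, 30↦14, 57↦9, 93↦13, 100↦4, 112↦0, 131↦3, 133↦5, 152↦8, 161↦1, 162↦2, 215↦7, 239↦15, 251↦11.
These 15 residues are pairwise different, hence no difference of two elements is divisible by 16.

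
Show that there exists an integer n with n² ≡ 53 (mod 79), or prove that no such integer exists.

79 is prime, so by Euler's criterion 53 is a square mod 79 iff 53^((79−1)/2) = 53^39 ≡ 1 (mod 79).
Squaring successively (mod 79): 53^2 = 2809 ≡ 44; 53^4 ≡ 44² = 1936 ≡ 40; 53^8 ≡ 40² = 1600 ≡ 20; 53^16 ≡ 20² = 400 ≡ 5; 53^32 ≡ 5² = 25 ≡ 25.
Since 39 = 32 + 4 + 2 + 1, 53^39 ≡ 25 · 40 · 44 · 53; multiplying out mod 79: 25·40 = 1000 ≡ 52, then 52·44 = 2288 ≡ 76, then 76·53 = 4028 ≡ 78. Thus 53^39 ≡ 78 ≡ −1 (mod 79).
The value −1 means 53 is a non-residue modulo 79, so n² ≡ 53 (mod 79) is impossible.

No such integer exists.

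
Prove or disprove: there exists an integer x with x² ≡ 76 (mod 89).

Apply Euler's criterion with the prime 89: 76 is a quadratic residue iff 76^44 ≡ 1 (mod 89), and a non-residue iff it is ≡ −1.
Squaring successively (mod 89): 76^2 = 5776 ≡ 80; 76^4 ≡ 80² = 6400 ≡ 81; 76^8 ≡ 81² = 6561 ≡ 64; 76^16 ≡ 64² = 4096 ≡ 2; 76^32 ≡ 2² = 4 ≡ 4.
Since 44 = 32 + 8 + 4, 76^44 ≡ 4 · 64 · 81; multiplying out mod 89: 4·64 = 256 ≡ 78, then 78·81 = 6318 ≡ 88. Thus 76^44 ≡ 88 ≡ −1 (mod 89).
By Euler's criterion 76 is a quadratic non-residue mod 89: no x satisfies x² ≡ 76 (mod 89).

No, no such integer exists.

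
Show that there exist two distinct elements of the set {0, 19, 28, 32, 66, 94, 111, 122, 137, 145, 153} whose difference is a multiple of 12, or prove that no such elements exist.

No such pair exists.

Two integers differ by a multiple of 12 exactly when they have the same residue mod 12. The residues are 0↦0, 19↦7, 28↦4, 32↦8, 66↦6, 94↦10, 111↦3, 122↦2, 137↦5, 145↦1, 153↦9.
These 11 residues are pairwise different, hence no difference of two elements is divisible by 12.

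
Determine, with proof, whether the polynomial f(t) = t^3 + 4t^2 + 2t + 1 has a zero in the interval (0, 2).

No such root exists.

The endpoint values f(0) = 1 and f(2) = 29 are both positive. Claim: f(t) > 0 for every t in (0, 2).
Every nonzero coefficient of f(t) = t^3 + 4t^2 + 2t + 1 is positive; for t > 0 each term then has that sign, and the constant term 1 is strictly positive.
Therefore f(t) > 0 throughout (0, 2), and f has no zero there.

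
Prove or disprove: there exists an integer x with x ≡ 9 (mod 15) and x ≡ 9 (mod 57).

x = 9

The moduli are not coprime: gcd(15, 57) = 3. Compatibility requires 3 ∣ (9 − 9) = 0, which holds, so solutions exist.
In fact x = 9 itself already satisfies 9 mod 57 = 9.
Verify: 9 = 0·15 + 9 and 9 = 0·57 + 9. ✓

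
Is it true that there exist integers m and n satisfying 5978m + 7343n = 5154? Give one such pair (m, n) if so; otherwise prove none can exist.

There are no such integers.

Both 5978 and 7343 are divisible by gcd(5978, 7343) = 7, hence so is any combination 5978m + 7343n.
But 5154 is not a multiple of 7 (it leaves remainder 2).
So the equation is unsolvable over ℤ.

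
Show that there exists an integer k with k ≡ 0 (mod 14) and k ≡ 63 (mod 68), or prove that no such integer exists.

No, no such integer exists.

gcd(14, 68) = 2. If k ≡ 0 (mod 14) and k ≡ 63 (mod 68), then k ≡ 0 (mod 2) and k ≡ 63 (mod 2).
However 0 ≡ 0 and 63 ≡ 1 (mod 2), and 0 ≠ 1.
Therefore no such k exists.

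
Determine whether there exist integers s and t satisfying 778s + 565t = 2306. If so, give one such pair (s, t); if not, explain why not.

778 and 565 are coprime, so 778s + 565t ranges over all of ℤ.
Run the Euclidean algorithm on 778 and 565: 778 = 1·565 + 213, 565 = 2·213 + 139, 213 = 1·139 + 74, 139 = 1·74 + 65, 74 = 1·65 + 9, 65 = 7·9 + 2, 9 = 4·2 + 1, 2 = 2·1 + 0.
Unwinding: 1 = 9 − 4·2 = 9 − 4·(65 − 7·9) = −4·65 + 29·9 = −4·65 + 29·(74 − 1·65) = 29·74 − 33·65 = 29·74 − 33·(139 − 1·74) = −33·139 + 62·74 = −33·139 + 62·(213 − 1·139) = 62·213 − 95·139 = 62·213 − 95·(565 − 2·213) = −95·565 + 252·213 = −95·565 + 252·(778 − 1·565) = 252·778 − 347·565, i.e. 778·252 + 565·(-347) = 1.
Multiplying through by 2306: s = 252·2306 = 581112, t = (-347)·2306 = -800182 is a solution.
Shifting by a multiple of (565, −778) keeps it a solution: s = 581112 − 1028·565 = 292, t = -800182 + 1028·778 = -398.
Check: 778·292 + 565·(-398) = 227176 − 224870 = 2306. ✓

s = 292, t = -398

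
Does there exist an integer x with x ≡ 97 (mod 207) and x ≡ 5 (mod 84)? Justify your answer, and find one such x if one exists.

Reduce both congruences modulo 3, which divides 207 and 84: they say x ≡ 97 (mod 3) and x ≡ 5 (mod 3).
But 97 mod 3 = 1 while 5 mod 3 = 2, a contradiction.
Therefore no such x exists.

No, no such integer exists.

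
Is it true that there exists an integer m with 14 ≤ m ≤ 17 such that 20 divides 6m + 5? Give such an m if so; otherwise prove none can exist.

There is no such integer m in that range.

For m = 14, 15, 16, 17 the values of 6m + 5 modulo 20 are 9, 15, 1, 7 respectively.
None is 0, so 20 never divides 6m + 5 on this range.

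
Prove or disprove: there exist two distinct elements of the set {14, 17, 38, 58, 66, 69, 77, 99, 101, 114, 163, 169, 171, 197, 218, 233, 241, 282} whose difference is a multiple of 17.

14 mod 17 = 14 and 99 mod 17 = 14, so 99 − 14 = 85 = 5·17.

Yes: 14 and 99.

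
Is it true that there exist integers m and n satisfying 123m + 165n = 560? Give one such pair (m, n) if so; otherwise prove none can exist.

No, no such integers exist.

Any value of 123m + 165n is a multiple of gcd(123, 165) = 3.
However 560 leaves remainder 2 on division by 3.
So the equation is unsolvable over ℤ.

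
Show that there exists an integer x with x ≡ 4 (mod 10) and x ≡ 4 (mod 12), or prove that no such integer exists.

gcd(10, 12) = 2. A simultaneous solution exists iff 4 ≡ 4 (mod 2); here 4 mod 2 = 0 = 4 mod 2, so it does.
The smallest candidate x = 4 works directly: 4 ≡ 4 (mod 12).
Verify: 4 = 0·10 + 4 and 4 = 0·12 + 4. ✓

x = 4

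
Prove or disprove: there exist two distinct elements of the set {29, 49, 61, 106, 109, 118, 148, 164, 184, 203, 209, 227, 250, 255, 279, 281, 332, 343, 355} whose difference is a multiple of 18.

Both 29 and 209 leave remainder 11 on division by 18; their difference 180 = 10·18 is a multiple of 18.

29 and 209 are such a pair.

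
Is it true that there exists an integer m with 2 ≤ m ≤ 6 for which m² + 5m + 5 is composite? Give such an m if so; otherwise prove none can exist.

At m = 5: 5² + 5·5 + 5 = 55 = 5·11, which is composite.

m = 5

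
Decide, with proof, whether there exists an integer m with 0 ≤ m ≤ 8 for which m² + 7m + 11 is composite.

At m = 4: 4² + 7·4 + 11 = 55 = 5·11, which is composite.

m = 4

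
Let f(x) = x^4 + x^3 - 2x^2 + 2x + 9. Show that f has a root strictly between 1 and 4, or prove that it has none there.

The endpoint values f(1) = 11 and f(4) = 305 are both positive. Claim: f(x) > 0 for every x in (1, 4).
Shift to the endpoint 1: with x = 1 + u (0 < u < 3), one computes f(1 + u) = u^4 + 5u^3 + 7u^2 + 5u + 11.
The nonzero coefficients here are all positive, so for u > 0 every term is positive (or zero), and the constant term 11 is strictly positive.
So f is strictly positive on (1, 4); no root exists in the interval.

f has no root in that interval.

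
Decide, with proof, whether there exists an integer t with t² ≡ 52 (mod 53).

t = 30

t = 30 works: 30² = 900, and 900 − 52 = 848 = 16·53.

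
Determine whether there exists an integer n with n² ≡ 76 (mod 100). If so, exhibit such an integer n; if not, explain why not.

n = 24

Take n = 24. Then 24² = 576 = 5·100 + 76, so 24² ≡ 76 (mod 100).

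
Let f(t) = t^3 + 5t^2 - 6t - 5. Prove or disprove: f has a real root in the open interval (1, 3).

f(1) = -5 and f(3) = 49, which have opposite signs.
f is continuous everywhere (it is a polynomial), in particular on [1, 3].
By the Intermediate Value Theorem f must vanish at some point of (1, 3).

Yes, f has a root in the interval.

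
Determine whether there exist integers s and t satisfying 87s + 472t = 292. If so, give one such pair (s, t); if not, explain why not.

s = 356, t = -65

Since gcd(87, 472) = 1, every integer is an integer combination of 87 and 472.
Run the Euclidean algorithm on 472 and 87: 472 = 5·87 + 37, 87 = 2·37 + 13, 37 = 2·13 + 11, 13 = 1·11 + 2, 11 = 5·2 + 1, 2 = 2·1 + 0.
Unwinding: 1 = 11 − 5·2 = 11 − 5·(13 − 1·11) = −5·13 + 6·11 = −5·13 + 6·(37 − 2·13) = 6·37 − 17·13 = 6·37 − 17·(87 − 2·37) = −17·87 + 40·37 = −17·87 + 40·(472 − 5·87) = 40·472 − 217·87, i.e. 87·(-217) + 472·40 = 1.
Times 292: 87·(-63364) + 472·11680 = 292, so (-63364, 11680) solves it.
Adding 135·472 to s and subtracting 135·87 from t gives the tidier solution (356, -65).
Check: 87·356 + 472·(-65) = 30972 − 30680 = 292. ✓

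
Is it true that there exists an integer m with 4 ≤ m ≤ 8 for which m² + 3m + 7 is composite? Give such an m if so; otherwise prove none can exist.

At m = 8: 8² + 3·8 + 7 = 95 = 5·19, which is composite.

m = 8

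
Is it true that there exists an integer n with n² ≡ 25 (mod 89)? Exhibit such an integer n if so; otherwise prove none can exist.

Take n = 84. Then 84² = 7056 = 79·89 + 25, so 84² ≡ 25 (mod 89).

n = 84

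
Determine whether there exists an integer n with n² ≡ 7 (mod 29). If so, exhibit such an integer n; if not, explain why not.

Take n = 23. Then 23² = 529 = 18·29 + 7, so 23² ≡ 7 (mod 29).

n = 23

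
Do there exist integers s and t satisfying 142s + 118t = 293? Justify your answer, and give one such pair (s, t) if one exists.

Any value of 142s + 118t is a multiple of gcd(142, 118) = 2.
However 293 leaves remainder 1 on division by 2.
Hence no integers s, t satisfy the equation.

No, no such integers exist.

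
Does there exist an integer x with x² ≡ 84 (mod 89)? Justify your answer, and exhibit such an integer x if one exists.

x = 66 works: 66² = 4356, and 4356 − 84 = 4272 = 48·89.

x = 66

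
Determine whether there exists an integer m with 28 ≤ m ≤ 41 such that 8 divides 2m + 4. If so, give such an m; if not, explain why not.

m = 30

Try m = 30: 2·30 + 4 = 64 = 8·8, which is divisible by 8.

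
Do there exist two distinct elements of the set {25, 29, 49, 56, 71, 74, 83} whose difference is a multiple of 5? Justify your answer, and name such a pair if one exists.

Both 29 and 49 leave remainder 4 on division by 5; their difference 20 = 4·5 is a multiple of 5.

29 and 49 are such a pair.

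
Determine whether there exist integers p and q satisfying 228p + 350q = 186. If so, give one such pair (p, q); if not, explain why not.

Since gcd(228, 350) = 2 and 186 = 2·93, Bézout's identity guarantees a solution.
Dividing through by 2 reduces the equation to 114p + 175q = 93.
Run the Euclidean algorithm on 175 and 114: 175 = 1·114 + 61, 114 = 1·61 + 53, 61 = 1·53 + 8, 53 = 6·8 + 5, 8 = 1·5 + 3, 5 = 1·3 + 2, 3 = 1·2 + 1, 2 = 2·1 + 0.
Unwinding: 1 = 3 − 1·2 = 3 − (5 − 1·3) = −5 + 2·3 = −5 + 2·(8 − 1·5) = 2·8 − 3·5 = 2·8 − 3·(53 − 6·8) = −3·53 + 20·8 = −3·53 + 20·(61 − 1·53) = 20·61 − 23·53 = 20·61 − 23·(114 − 1·61) = −23·114 + 43·61 = −23·114 + 43·(175 − 1·114) = 43·175 − 66·114, i.e. 114·(-66) + 175·43 = 1.
Scaling by 93 gives the particular solution (p, q) = (-6138, 3999).
Adding 36·175 to p and subtracting 36·114 from q gives the tidier solution (162, -105).
Indeed 228·162 + 350·(-105) = 36936 − 36750 = 186.

p = 162, q = -105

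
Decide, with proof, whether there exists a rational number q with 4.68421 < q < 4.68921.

Look for a denominator N such that an integer falls strictly between N·4.68421 and N·4.68921. N = 16 works: 16·4.68421 = 74.94736 < 75 < 75.02736 = 16·4.68921.
Hence 75/16 is a rational number with 4.68421 < 75/16 < 4.68921.

q = 75/16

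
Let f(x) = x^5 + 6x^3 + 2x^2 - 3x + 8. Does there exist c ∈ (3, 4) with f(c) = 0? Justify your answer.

No.

f(3) = 422 and f(4) = 1436, both positive, so a sign-change argument is unavailable; we show f keeps this sign on the whole interval.
Substitute x = 3 + u, where 0 < u < 1 on the interval. Expanding, f(3 + u) = u^5 + 15u^4 + 96u^3 + 326u^2 + 576u + 422.
The nonzero coefficients here are all positive, so for u > 0 every term is positive (or zero), and the constant term 422 is strictly positive.
Therefore f(x) > 0 throughout (3, 4), and f has no zero there.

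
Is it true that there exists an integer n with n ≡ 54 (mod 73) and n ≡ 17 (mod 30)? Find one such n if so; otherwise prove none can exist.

Since 73 and 30 share no common factor, CRT says the pair of congruences has a solution (unique mod 2190).
Any solution of the first congruence is n = 54 + 73t; substituting into the second, 73t ≡ 17 − 54 ≡ 23 (mod 30).
73 ≡ 13 (mod 30), so this reads 13t ≡ 23 (mod 30). To invert 13 modulo 30: 30 = 2·13 + 4, 13 = 3·4 + 1, 4 = 4·1 + 0, and unwinding, 1 = 13 − 3·4 = 13 − 3·(30 − 2·13) = −3·30 + 7·13. Thus 13⁻¹ ≡ 7 (mod 30).
Therefore t ≡ 7·23 = 161 ≡ 11 (mod 30).
With t = 11: n = 54 + 73·11 = 857.
Verify: 857 = 11·73 + 54 and 857 = 28·30 + 17. ✓

n = 857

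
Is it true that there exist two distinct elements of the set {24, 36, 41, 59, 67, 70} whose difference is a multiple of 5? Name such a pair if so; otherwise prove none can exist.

Both 24 and 59 leave remainder 4 on division by 5; their difference 35 = 7·5 is a multiple of 5.

24 and 59 are such a pair.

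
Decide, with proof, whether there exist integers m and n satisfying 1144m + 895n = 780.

1144 and 895 are coprime, so 1144m + 895n ranges over all of ℤ.
Euclidean algorithm: 1144 = 1·895 + 249, 895 = 3·249 + 148, 249 = 1·148 + 101, 148 = 1·101 + 47, 101 = 2·47 + 7, 47 = 6·7 + 5, 7 = 1·5 + 2, 5 = 2·2 + 1, 2 = 2·1 + 0.
Back-substituting, 1 = 5 − 2·2 = 5 − 2·(7 − 1·5) = −2·7 + 3·5 = −2·7 + 3·(47 − 6·7) = 3·47 − 20·7 = 3·47 − 20·(101 − 2·47) = −20·101 + 43·47 = −20·101 + 43·(148 − 1·101) = 43·148 − 63·101 = 43·148 − 63·(249 − 1·148) = −63·249 + 106·148 = −63·249 + 106·(895 − 3·249) = 106·895 − 381·249 = 106·895 − 381·(1144 − 1·895) = −381·1144 + 487·895; that is, 1144·(-381) + 895·487 = 1.
Times 780: 1144·(-297180) + 895·379860 = 780, so (-297180, 379860) solves it.
The general solution is m = -297180 + 895k, n = 379860 − 1144k; taking k = 333 gives the smaller pair m = 855, n = -1092.
Indeed 1144·855 + 895·(-1092) = 978120 − 977340 = 780.

m = 855, n = -1092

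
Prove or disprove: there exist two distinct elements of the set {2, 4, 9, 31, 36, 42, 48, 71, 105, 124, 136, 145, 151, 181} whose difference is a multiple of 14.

No such pair exists.

Residues mod 14: 2↦2, 4↦4, 9↦9, 31↦3, 36↦8, 42↦0, 48↦6, 71↦1, 105↦7, 124↦12, 136↦10, 145↦5, 151↦11, 181↦13.
These 14 residues are pairwise different, hence no difference of two elements is divisible by 14.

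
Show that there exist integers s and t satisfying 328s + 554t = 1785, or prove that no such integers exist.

There are no such integers.

Both 328 and 554 are divisible by gcd(328, 554) = 2, hence so is any combination 328s + 554t.
But 1785 = 2·892 + 1, so 2 ∤ 1785.
Therefore 328s + 554t = 1785 has no solution in integers.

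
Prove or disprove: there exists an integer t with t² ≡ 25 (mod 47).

Take t = 42. Then 42² = 1764 = 37·47 + 25, so 42² ≡ 25 (mod 47).

t = 42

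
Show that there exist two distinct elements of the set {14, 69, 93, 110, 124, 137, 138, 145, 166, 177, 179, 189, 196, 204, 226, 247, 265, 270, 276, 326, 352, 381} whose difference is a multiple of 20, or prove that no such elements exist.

Reduce each element mod 20: 14↦14, 69↦9, 93↦13, 110↦10, 124↦4, 137↦17, 138↦18, 145↦5, 166↦6, 177↦17, 179↦19, 189↦9, 196↦16, 204↦4, 226↦6, 247↦7, 265↦5, 270↦10, 276↦16, 326↦6, 352↦12, 381↦1. The residue 9 repeats (at 69 and 189), and 189 − 69 = 120 = 6·20.

Yes: 69 and 189.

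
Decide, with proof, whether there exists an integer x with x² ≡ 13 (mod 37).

37 is prime, so by Euler's criterion 13 is a square mod 37 iff 13^((37−1)/2) = 13^18 ≡ 1 (mod 37).
Squaring successively (mod 37): 13^2 = 169 ≡ 21; 13^4 ≡ 21² = 441 ≡ 34; 13^8 ≡ 34² = 1156 ≡ 9; 13^16 ≡ 9² = 81 ≡ 7.
Since 18 = 16 + 2, 13^18 ≡ 7 · 21; multiplying out mod 37: 7·21 = 147 ≡ 36. Thus 13^18 ≡ 36 ≡ −1 (mod 37).
The value −1 means 13 is a non-residue modulo 37, so x² ≡ 13 (mod 37) is impossible.

There is no such integer.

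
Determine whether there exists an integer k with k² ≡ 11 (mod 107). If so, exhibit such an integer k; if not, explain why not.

Take k = 92. Then 92² = 8464 = 79·107 + 11, so 92² ≡ 11 (mod 107).

k = 92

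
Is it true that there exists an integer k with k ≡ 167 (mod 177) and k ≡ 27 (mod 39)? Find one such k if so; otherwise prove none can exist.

gcd(177, 39) = 3. If k ≡ 167 (mod 177) and k ≡ 27 (mod 39), then k ≡ 167 (mod 3) and k ≡ 27 (mod 3).
However 167 ≡ 2 and 27 ≡ 0 (mod 3), and 2 ≠ 0.
Hence the system has no solution.

No such integer exists.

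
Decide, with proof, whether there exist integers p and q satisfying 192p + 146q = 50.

gcd(192, 146) = 2, and 2 divides 50, so integer solutions exist.
Dividing through by 2 reduces the equation to 96p + 73q = 25.
Euclidean algorithm: 96 = 1·73 + 23, 73 = 3·23 + 4, 23 = 5·4 + 3, 4 = 1·3 + 1, 3 = 3·1 + 0.
Back-substituting, 1 = 4 − 1·3 = 4 − (23 − 5·4) = −23 + 6·4 = −23 + 6·(73 − 3·23) = 6·73 − 19·23 = 6·73 − 19·(96 − 1·73) = −19·96 + 25·73; that is, 96·(-19) + 73·25 = 1.
Multiplying through by 25: p = (-19)·25 = -475, q = 25·25 = 625 is a solution.
Adding 7·73 to p and subtracting 7·96 from q gives the tidier solution (36, -47).
Indeed 192·36 + 146·(-47) = 6912 − 6862 = 50.

p = 36, q = -47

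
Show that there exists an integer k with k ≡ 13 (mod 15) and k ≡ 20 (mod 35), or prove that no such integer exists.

Both moduli are multiples of 5 = gcd(15, 35), so any solution would satisfy k ≡ 13 and k ≡ 20 modulo 5 simultaneously.
But 13 mod 5 = 3 while 20 mod 5 = 0, a contradiction.
Hence the system has no solution.

No such integer exists.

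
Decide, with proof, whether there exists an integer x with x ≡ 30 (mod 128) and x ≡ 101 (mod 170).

Reduce both congruences modulo 2, which divides 128 and 170: they say x ≡ 30 (mod 2) and x ≡ 101 (mod 2).
But 30 mod 2 = 0 while 101 mod 2 = 1, a contradiction.
Therefore no such x exists.

There is no such integer.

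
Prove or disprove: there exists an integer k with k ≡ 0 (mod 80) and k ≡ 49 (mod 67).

Since 80 and 67 share no common factor, CRT says the pair of congruences has a solution (unique mod 5360).
Write k = 0 + 80t and require 0 + 80t ≡ 49 (mod 67), i.e. 80t ≡ 49 (mod 67).
80 ≡ 13 (mod 67), so this reads 13t ≡ 49 (mod 67). Invert 13 mod 67 by the Euclidean algorithm: 67 = 5·13 + 2, 13 = 6·2 + 1, 2 = 2·1 + 0; back-substituting, 1 = 13 − 6·2 = 13 − 6·(67 − 5·13) = −6·67 + 31·13. Hence 13·31 ≡ 1, so 13⁻¹ ≡ 31 (mod 67).
Multiplying by 31: t ≡ 31·49 = 1519 ≡ 45 (mod 67).
Taking t = 45 gives k = 0 + 80·45 = 3600.
Check: 3600 mod 80 = 0, 3600 mod 67 = 49. ✓

k = 3600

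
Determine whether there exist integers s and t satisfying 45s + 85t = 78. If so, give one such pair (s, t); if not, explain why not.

Any value of 45s + 85t is a multiple of gcd(45, 85) = 5.
But 78 is not a multiple of 5 (it leaves remainder 3).
Therefore 45s + 85t = 78 has no solution in integers.

No such integers exist.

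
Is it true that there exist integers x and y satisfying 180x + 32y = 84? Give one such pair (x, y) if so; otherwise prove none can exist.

x = 1, y = -3

gcd(180, 32) = 4, and 4 divides 84, so integer solutions exist.
Dividing through by 4 reduces the equation to 45x + 8y = 21.
Euclidean algorithm: 45 = 5·8 + 5, 8 = 1·5 + 3, 5 = 1·3 + 2, 3 = 1·2 + 1, 2 = 2·1 + 0.
Working back up the chain: 1 = 3 − 1·2 = 3 − (5 − 1·3) = −5 + 2·3 = −5 + 2·(8 − 1·5) = 2·8 − 3·5 = 2·8 − 3·(45 − 5·8) = −3·45 + 17·8. So 45·(-3) + 8·17 = 1.
Multiplying through by 21: x = (-3)·21 = -63, y = 17·21 = 357 is a solution.
Adding 8·8 to x and subtracting 8·45 from y gives the tidier solution (1, -3).
Indeed 180·1 + 32·(-3) = 180 − 96 = 84.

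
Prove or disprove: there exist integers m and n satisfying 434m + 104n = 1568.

gcd(434, 104) = 2, and 2 divides 1568, so integer solutions exist.
Dividing through by 2 reduces the equation to 217m + 52n = 784.
Dividing repeatedly: 217 = 4·52 + 9, 52 = 5·9 + 7, 9 = 1·7 + 2, 7 = 3·2 + 1, 2 = 2·1 + 0.
Working back up the chain: 1 = 7 − 3·2 = 7 − 3·(9 − 1·7) = −3·9 + 4·7 = −3·9 + 4·(52 − 5·9) = 4·52 − 23·9 = 4·52 − 23·(217 − 4·52) = −23·217 + 96·52. So 217·(-23) + 52·96 = 1.
Scaling by 784 gives the particular solution (m, n) = (-18032, 75264).
Adding 347·52 to m and subtracting 347·217 from n gives the tidier solution (12, -35).
Check: 434·12 + 104·(-35) = 5208 − 3640 = 1568. ✓

m = 12, n = -35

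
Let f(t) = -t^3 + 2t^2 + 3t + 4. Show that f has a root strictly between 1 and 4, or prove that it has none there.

f(1) = 8 and f(4) = -16, which have opposite signs.
Since f is a polynomial it is continuous on [1, 4].
By the Intermediate Value Theorem, f takes the value 0 somewhere in the open interval.

Yes, f has a root in the interval.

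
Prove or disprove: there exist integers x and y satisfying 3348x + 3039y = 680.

No, no such integers exist.

Both 3348 and 3039 are divisible by gcd(3348, 3039) = 3, hence so is any combination 3348x + 3039y.
But 680 is not a multiple of 3 (it leaves remainder 2).
So the equation is unsolvable over ℤ.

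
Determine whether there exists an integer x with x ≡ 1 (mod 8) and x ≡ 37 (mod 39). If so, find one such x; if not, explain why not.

x = 193

The moduli 8 and 39 are coprime, so by the Chinese Remainder Theorem a unique solution modulo 312 exists.
Any solution of the first congruence is x = 1 + 8t; substituting into the second, 8t ≡ 37 − 1 ≡ 36 (mod 39).
Invert 8 mod 39 by the Euclidean algorithm: 39 = 4·8 + 7, 8 = 1·7 + 1, 7 = 7·1 + 0; back-substituting, 1 = 8 − 1·7 = 8 − (39 − 4·8) = −39 + 5·8. Hence 8·5 ≡ 1, so 8⁻¹ ≡ 5 (mod 39).
Multiplying by 5: t ≡ 5·36 = 180 ≡ 24 (mod 39).
With t = 24: x = 1 + 8·24 = 193.
Check: 193 mod 8 = 1, 193 mod 39 = 37. ✓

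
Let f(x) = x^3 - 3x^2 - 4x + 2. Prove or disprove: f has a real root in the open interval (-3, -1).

f(-3) = -40 and f(-1) = 2, which have opposite signs.
f is continuous everywhere (it is a polynomial), in particular on [-3, -1].
By the Intermediate Value Theorem f must vanish at some point of (-3, -1).

Such a root exists.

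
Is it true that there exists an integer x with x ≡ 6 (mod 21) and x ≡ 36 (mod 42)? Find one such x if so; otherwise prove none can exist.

gcd(21, 42) = 21. If x ≡ 6 (mod 21) and x ≡ 36 (mod 42), then x ≡ 6 (mod 21) and x ≡ 36 (mod 21).
But 6 mod 21 = 6 while 36 mod 21 = 15, a contradiction.
So no integer satisfies both congruences.

No such integer exists.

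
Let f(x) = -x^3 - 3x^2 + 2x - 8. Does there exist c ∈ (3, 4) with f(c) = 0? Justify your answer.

f has no root in that interval.

The endpoint values f(3) = -56 and f(4) = -112 are both negative. Claim: f(x) < 0 for every x in (3, 4).
Substitute x = 3 + u, where 0 < u < 1 on the interval. Expanding, f(3 + u) = -u^3 - 12u^2 - 43u - 56.
The nonzero coefficients here are all negative, so for u > 0 every term is negative (or zero), and the constant term -56 is strictly negative.
Therefore f(x) < 0 throughout (3, 4), and f has no zero there.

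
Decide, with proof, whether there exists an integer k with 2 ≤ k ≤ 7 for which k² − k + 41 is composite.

No such integer k in that range exists.

The values for k = 2, 3, …, 7 are 43, 47, 53, 61, 71, 83, and each of these is prime.
So no value in the range makes the expression composite.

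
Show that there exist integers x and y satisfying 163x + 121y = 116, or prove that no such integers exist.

x = 118, y = -158

163 and 121 are coprime, so 163x + 121y ranges over all of ℤ.
Dividing repeatedly: 163 = 1·121 + 42, 121 = 2·42 + 37, 42 = 1·37 + 5, 37 = 7·5 + 2, 5 = 2·2 + 1, 2 = 2·1 + 0.
Unwinding: 1 = 5 − 2·2 = 5 − 2·(37 − 7·5) = −2·37 + 15·5 = −2·37 + 15·(42 − 1·37) = 15·42 − 17·37 = 15·42 − 17·(121 − 2·42) = −17·121 + 49·42 = −17·121 + 49·(163 − 1·121) = 49·163 − 66·121, i.e. 163·49 + 121·(-66) = 1.
Times 116: 163·5684 + 121·(-7656) = 116, so (5684, -7656) solves it.
Subtracting 46·121 from x and adding 46·163 to y gives the tidier solution (118, -158).
Check: 163·118 + 121·(-158) = 19234 − 19118 = 116. ✓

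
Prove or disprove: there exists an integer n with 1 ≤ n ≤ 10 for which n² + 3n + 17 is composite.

n = 9

At n = 9: 9² + 3·9 + 17 = 125 = 5·25, which is composite.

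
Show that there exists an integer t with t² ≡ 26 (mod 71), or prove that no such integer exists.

71 is prime, so by Euler's criterion 26 is a square mod 71 iff 26^((71−1)/2) = 26^35 ≡ 1 (mod 71).
Squaring successively (mod 71): 26^2 = 676 ≡ 37; 26^4 ≡ 37² = 1369 ≡ 20; 26^8 ≡ 20² = 400 ≡ 45; 26^16 ≡ 45² = 2025 ≡ 37; 26^32 ≡ 37² = 1369 ≡ 20.
Since 35 = 32 + 2 + 1, 26^35 ≡ 20 · 37 · 26; multiplying out mod 71: 20·37 = 740 ≡ 30, then 30·26 = 780 ≡ 70. Thus 26^35 ≡ 70 ≡ −1 (mod 71).
By Euler's criterion 26 is a quadratic non-residue mod 71: no t satisfies t² ≡ 26 (mod 71).

There is no such integer.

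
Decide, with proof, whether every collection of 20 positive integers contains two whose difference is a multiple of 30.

Try 20 consecutive integers, 28, 29, …, 47. Their remainders mod 30 are 28, 29, 0, 1, 2, 3, 4, 5, 6, 7, 8, 9, 10, 11, 12, 13, 14, 15, 16, 17 — pairwise different, as any 20 ≤ 30 consecutive integers have distinct residues.
No two share a residue, so no pair has difference divisible by 30; the claim fails for this set.

No, the set {28, 29, 30, 31, 32, 33, 34, 35, 36, 37, 38, 39, 40, 41, 42, 43, 44, 45, 46, 47} is a counterexample.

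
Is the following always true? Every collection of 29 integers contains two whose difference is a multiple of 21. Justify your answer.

Partition the integers by their residue mod 21; there are 21 classes.
With 29 integers and only 21 classes, the pigeonhole principle forces two of them, say a and b, into the same class.
Equal remainders mean a − b ≡ 0 (mod 21), so 21 divides their difference.

Yes.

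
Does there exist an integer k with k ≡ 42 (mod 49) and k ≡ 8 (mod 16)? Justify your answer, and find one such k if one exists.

k = 728

The moduli 49 and 16 are coprime, so by the Chinese Remainder Theorem a unique solution modulo 784 exists.
Write k = 42 + 49t and require 42 + 49t ≡ 8 (mod 16), i.e. 49t ≡ 14 (mod 16).
49 ≡ 1 (mod 16), so this reads 1t ≡ 14 (mod 16). So t ≡ 14 (mod 16).
Taking t = 14 gives k = 42 + 49·14 = 728.
Verify: 728 = 14·49 + 42 and 728 = 45·16 + 8. ✓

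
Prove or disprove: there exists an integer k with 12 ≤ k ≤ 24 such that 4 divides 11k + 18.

For k = 12, 13 the values 150, 161 are not multiples of 4. k = 14 works, since 11·14 + 18 = 172 = 43·4.

k = 14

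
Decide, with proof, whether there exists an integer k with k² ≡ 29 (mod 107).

Take k = 55. Then 55² = 3025 = 28·107 + 29, so 55² ≡ 29 (mod 107).

k = 55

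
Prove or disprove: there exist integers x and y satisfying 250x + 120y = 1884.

No, no such integers exist.

gcd(250, 120) = 10, so every integer of the form 250x + 120y is a multiple of 10.
However 1884 leaves remainder 4 on division by 10.
Hence no integers x, y satisfy the equation.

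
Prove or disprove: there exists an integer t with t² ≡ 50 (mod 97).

t = 27 works: 27² = 729, and 729 − 50 = 679 = 7·97.

t = 27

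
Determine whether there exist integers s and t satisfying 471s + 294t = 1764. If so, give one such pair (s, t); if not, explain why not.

s = 0, t = 6

gcd(471, 294) = 3, and 3 divides 1764, so integer solutions exist.
Dividing through by 3 reduces the equation to 157s + 98t = 588.
Run the Euclidean algorithm on 157 and 98: 157 = 1·98 + 59, 98 = 1·59 + 39, 59 = 1·39 + 20, 39 = 1·20 + 19, 20 = 1·19 + 1, 19 = 19·1 + 0.
Unwinding: 1 = 20 − 1·19 = 20 − (39 − 1·20) = −39 + 2·20 = −39 + 2·(59 − 1·39) = 2·59 − 3·39 = 2·59 − 3·(98 − 1·59) = −3·98 + 5·59 = −3·98 + 5·(157 − 1·98) = 5·157 − 8·98, i.e. 157·5 + 98·(-8) = 1.
Times 588: 157·2940 + 98·(-4704) = 588, so (2940, -4704) solves it.
Shifting by a multiple of (98, −157) keeps it a solution: s = 2940 − 30·98 = 0, t = -4704 + 30·157 = 6.
Check: 471·0 + 294·6 = 0 + 1764 = 1764. ✓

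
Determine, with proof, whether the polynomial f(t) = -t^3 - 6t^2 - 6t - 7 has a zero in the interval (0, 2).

The endpoint values f(0) = -7 and f(2) = -51 are both negative. Claim: f(t) < 0 for every t in (0, 2).
Every nonzero coefficient of f(t) = -t^3 - 6t^2 - 6t - 7 is negative; for t > 0 each term then has that sign, and the constant term -7 is strictly negative.
Therefore f(t) < 0 throughout (0, 2), and f has no zero there.

f has no root in that interval.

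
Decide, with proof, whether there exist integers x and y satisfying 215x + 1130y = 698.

There are no such integers.

Both 215 and 1130 are divisible by gcd(215, 1130) = 5, hence so is any combination 215x + 1130y.
But 698 is not a multiple of 5 (it leaves remainder 3).
So the equation is unsolvable over ℤ.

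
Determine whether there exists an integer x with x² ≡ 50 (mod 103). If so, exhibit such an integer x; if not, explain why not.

x = 16

x = 16 works: 16² = 256, and 256 − 50 = 206 = 2·103.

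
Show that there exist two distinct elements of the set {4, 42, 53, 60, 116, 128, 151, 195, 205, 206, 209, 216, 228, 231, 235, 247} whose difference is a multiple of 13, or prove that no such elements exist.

Yes: 53 and 209.

Both 53 and 209 leave remainder 1 on division by 13; their difference 156 = 12·13 is a multiple of 13.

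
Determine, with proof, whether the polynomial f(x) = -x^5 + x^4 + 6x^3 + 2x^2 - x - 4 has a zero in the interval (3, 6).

f(3) = 11 and f(6) = -5122, which have opposite signs.
As a polynomial, f is continuous on every closed interval.
By the Intermediate Value Theorem, f takes the value 0 somewhere in the open interval.

Yes, f has a root in the interval.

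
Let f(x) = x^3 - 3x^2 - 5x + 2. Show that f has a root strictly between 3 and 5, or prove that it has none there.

f(3) = -13 and f(5) = 27, which have opposite signs.
Since f is a polynomial it is continuous on [3, 5].
By the Intermediate Value Theorem, f takes the value 0 somewhere in the open interval.

Such a root exists.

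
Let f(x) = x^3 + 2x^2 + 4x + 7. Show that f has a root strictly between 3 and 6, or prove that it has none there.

f(3) = 64 and f(6) = 319, both positive.
f'(x) = 3x^2 + 4x + 4 has discriminant 4² − 4·3·4 = -32 < 0, so f' has no real roots and is positive for every real x.
So f is strictly increasing; between 3 and 6 its values lie between f(3) = 64 and f(6) = 319, all positive. Therefore f has no root in (3, 6).

No such root exists.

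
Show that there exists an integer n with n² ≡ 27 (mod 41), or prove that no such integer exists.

41 is prime, so by Euler's criterion 27 is a square mod 41 iff 27^((41−1)/2) = 27^20 ≡ 1 (mod 41).
Repeated squaring mod 41: 27^2 = 729 ≡ 32; 27^4 ≡ 32² = 1024 ≡ 40; 27^8 ≡ 40² = 1600 ≡ 1; 27^16 ≡ 1² = 1 ≡ 1.
Since 20 = 16 + 4, 27^20 ≡ 1 · 40; multiplying out mod 41: 1·40 = 40 ≡ 40. Thus 27^20 ≡ 40 ≡ −1 (mod 41).
By Euler's criterion 27 is a quadratic non-residue mod 41: no n satisfies n² ≡ 27 (mod 41).

No such integer exists.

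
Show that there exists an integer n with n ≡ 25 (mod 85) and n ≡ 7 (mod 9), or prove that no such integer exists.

n = 25

gcd(85, 9) = 1, so the Chinese Remainder Theorem guarantees exactly one residue class mod 765 satisfying both.
Any solution of the first congruence is n = 25 + 85t; substituting into the second, 85t ≡ 7 − 25 ≡ 0 (mod 9).
85 ≡ 4 (mod 9), so this reads 4t ≡ 0 (mod 9). t = 0 satisfies this.
With t = 0: n = 25 + 85·0 = 25.
Indeed 25 ≡ 25 (mod 85) and 25 ≡ 7 (mod 9).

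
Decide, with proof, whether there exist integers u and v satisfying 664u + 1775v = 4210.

664 and 1775 are coprime, so 664u + 1775v ranges over all of ℤ.
Euclidean algorithm: 1775 = 2·664 + 447, 664 = 1·447 + 217, 447 = 2·217 + 13, 217 = 16·13 + 9, 13 = 1·9 + 4, 9 = 2·4 + 1, 4 = 4·1 + 0.
Unwinding: 1 = 9 − 2·4 = 9 − 2·(13 − 1·9) = −2·13 + 3·9 = −2·13 + 3·(217 − 16·13) = 3·217 − 50·13 = 3·217 − 50·(447 − 2·217) = −50·447 + 103·217 = −50·447 + 103·(664 − 1·447) = 103·664 − 153·447 = 103·664 − 153·(1775 − 2·664) = −153·1775 + 409·664, i.e. 664·409 + 1775·(-153) = 1.
Scaling by 4210 gives the particular solution (u, v) = (1721890, -644130).
Shifting by a multiple of (1775, −664) keeps it a solution: u = 1721890 − 970·1775 = 140, v = -644130 + 970·664 = -50.
Check: 664·140 + 1775·(-50) = 92960 − 88750 = 4210. ✓

u = 140, v = -50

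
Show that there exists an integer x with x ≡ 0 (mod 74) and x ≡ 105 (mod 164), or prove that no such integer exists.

No, no such integer exists.

Both moduli are multiples of 2 = gcd(74, 164), so any solution would satisfy x ≡ 0 and x ≡ 105 modulo 2 simultaneously.
However 0 ≡ 0 and 105 ≡ 1 (mod 2), and 0 ≠ 1.
Hence the system has no solution.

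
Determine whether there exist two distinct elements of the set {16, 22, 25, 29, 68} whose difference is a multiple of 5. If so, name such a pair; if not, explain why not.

There is no such pair.

Residues mod 5: 16↦1, 22↦2, 25↦0, 29↦4, 68↦3.
These 5 residues are pairwise different, hence no difference of two elements is divisible by 5.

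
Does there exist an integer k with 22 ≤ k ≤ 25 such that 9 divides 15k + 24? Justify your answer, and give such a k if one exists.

k = 23

At k = 22 the value 354 is not a multiple of 9. Try k = 23: 15·23 + 24 = 369 = 41·9, which is divisible by 9.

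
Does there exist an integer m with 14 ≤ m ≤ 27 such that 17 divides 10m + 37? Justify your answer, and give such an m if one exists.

m = 15

At m = 14 the value 177 is not a multiple of 17. m = 15 works, since 10·15 + 37 = 187 = 11·17.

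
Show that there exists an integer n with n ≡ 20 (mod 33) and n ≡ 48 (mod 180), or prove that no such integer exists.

Reduce both congruences modulo 3, which divides 33 and 180: they say n ≡ 20 (mod 3) and n ≡ 48 (mod 3).
But 20 mod 3 = 2 while 48 mod 3 = 0, a contradiction.
Hence the system has no solution.

No, no such integer exists.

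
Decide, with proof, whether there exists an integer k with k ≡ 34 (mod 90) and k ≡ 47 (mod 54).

gcd(90, 54) = 18. If k ≡ 34 (mod 90) and k ≡ 47 (mod 54), then k ≡ 34 (mod 18) and k ≡ 47 (mod 18).
However 34 ≡ 16 and 47 ≡ 11 (mod 18), and 16 ≠ 11.
Hence the system has no solution.

No such integer exists.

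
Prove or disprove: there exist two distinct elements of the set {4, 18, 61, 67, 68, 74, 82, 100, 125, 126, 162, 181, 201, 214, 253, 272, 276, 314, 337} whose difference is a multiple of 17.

4 mod 17 = 4 and 276 mod 17 = 4, so 276 − 4 = 272 = 16·17.

Yes: 4 and 276.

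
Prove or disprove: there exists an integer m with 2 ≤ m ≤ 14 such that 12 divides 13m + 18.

m = 6

For m = 2, 3, 4, 5 the values 44, 57, 70, 83 are not multiples of 12. m = 6 works, since 13·6 + 18 = 96 = 8·12.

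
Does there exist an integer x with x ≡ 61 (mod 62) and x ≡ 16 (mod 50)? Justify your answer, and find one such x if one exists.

gcd(62, 50) = 2. If x ≡ 61 (mod 62) and x ≡ 16 (mod 50), then x ≡ 61 (mod 2) and x ≡ 16 (mod 2).
However 61 ≡ 1 and 16 ≡ 0 (mod 2), and 1 ≠ 0.
So no integer satisfies both congruences.

No such integer exists.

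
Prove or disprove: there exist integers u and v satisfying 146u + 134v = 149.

Any value of 146u + 134v is a multiple of gcd(146, 134) = 2.
However 149 leaves remainder 1 on division by 2.
Therefore 146u + 134v = 149 has no solution in integers.

No such integers exist.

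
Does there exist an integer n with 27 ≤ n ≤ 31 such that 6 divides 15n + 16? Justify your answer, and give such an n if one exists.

No such integer n in that range exists.

At n = 27, 15·27 + 16 = 421 ≡ 1 (mod 6), and each step in n adds 15 ≡ 3 (mod 6), giving residues 1, 4, 1, 4, 1 for n = 27, 28, …, 31.
Since 0 is absent from this list, 6 ∤ 15n + 16 for every n with 27 ≤ n ≤ 31.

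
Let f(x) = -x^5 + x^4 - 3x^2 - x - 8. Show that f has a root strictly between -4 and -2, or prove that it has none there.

f(-4) = 1228 and f(-2) = 30, both positive, so a sign-change argument is unavailable; we show f keeps this sign on the whole interval.
Shift to the endpoint -2: with x = -2 − u (0 < u < 2), one computes f(-2 − u) = u^5 + 11u^4 + 48u^3 + 101u^2 + 101u + 30.
The nonzero coefficients here are all positive, so for u > 0 every term is positive (or zero), and the constant term 30 is strictly positive.
So f is strictly positive on (-4, -2); no root exists in the interval.

No.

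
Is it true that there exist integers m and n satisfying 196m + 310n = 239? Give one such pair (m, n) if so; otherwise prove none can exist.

Any value of 196m + 310n is a multiple of gcd(196, 310) = 2.
But 239 is not a multiple of 2 (it leaves remainder 1).
Hence no integers m, n satisfy the equation.

No, no such integers exist.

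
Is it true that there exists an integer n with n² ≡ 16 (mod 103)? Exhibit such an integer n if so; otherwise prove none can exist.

Take n = 4. Then 4² = 16, and since 0 ≤ 16 < 103 this is already reduced: 4² ≡ 16 (mod 103).

n = 4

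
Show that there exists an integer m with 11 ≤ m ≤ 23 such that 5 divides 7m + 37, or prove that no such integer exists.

m = 14

At m = 14 we get 7·14 + 37 = 135, and 135 = 5·27.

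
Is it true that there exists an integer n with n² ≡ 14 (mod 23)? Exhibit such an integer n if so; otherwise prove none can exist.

No, no such integer exists.

Apply Euler's criterion with the prime 23: 14 is a quadratic residue iff 14^11 ≡ 1 (mod 23), and a non-residue iff it is ≡ −1.
Squaring successively (mod 23): 14^2 = 196 ≡ 12; 14^4 ≡ 12² = 144 ≡ 6; 14^8 ≡ 6² = 36 ≡ 13.
Since 11 = 8 + 2 + 1, 14^11 ≡ 13 · 12 · 14; multiplying out mod 23: 13·12 = 156 ≡ 18, then 18·14 = 252 ≡ 22. Thus 14^11 ≡ 22 ≡ −1 (mod 23).
By Euler's criterion 14 is a quadratic non-residue mod 23: no n satisfies n² ≡ 14 (mod 23).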